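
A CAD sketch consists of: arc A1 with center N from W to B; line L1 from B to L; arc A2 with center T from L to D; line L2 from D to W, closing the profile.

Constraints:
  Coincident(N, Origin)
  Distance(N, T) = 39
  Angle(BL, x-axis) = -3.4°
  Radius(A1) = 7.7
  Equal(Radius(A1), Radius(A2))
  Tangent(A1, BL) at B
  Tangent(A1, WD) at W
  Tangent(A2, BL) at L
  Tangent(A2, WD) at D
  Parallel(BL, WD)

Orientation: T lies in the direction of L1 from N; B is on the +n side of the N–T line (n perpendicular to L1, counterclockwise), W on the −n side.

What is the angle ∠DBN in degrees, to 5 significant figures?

68.452°

Tangency of A1 to both parallel lines with radius 7.7 puts B and W at N ± 7.7·n: B = (0.45666, 7.6864), W = (-0.45666, -7.6864). Equal radii place L and D the same way about T: L = T + 7.7·n = (39.388, 5.3735), D = T − 7.7·n = (38.475, -9.9994). Then cos ∠DBN = BD·BN / (|BD||BN|), giving 68.452°.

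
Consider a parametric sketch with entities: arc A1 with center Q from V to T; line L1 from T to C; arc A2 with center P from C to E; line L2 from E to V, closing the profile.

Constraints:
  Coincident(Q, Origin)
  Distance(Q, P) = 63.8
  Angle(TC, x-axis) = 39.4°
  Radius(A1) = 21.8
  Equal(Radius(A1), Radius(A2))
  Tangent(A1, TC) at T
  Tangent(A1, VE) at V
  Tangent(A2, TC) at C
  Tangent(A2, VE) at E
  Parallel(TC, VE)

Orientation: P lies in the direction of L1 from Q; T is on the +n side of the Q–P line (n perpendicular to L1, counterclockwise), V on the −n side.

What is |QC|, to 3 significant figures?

67.4

Tangency of A1 to both parallel lines with radius 21.8 puts T and V at Q ± 21.8·n: T = (-13.8, 16.8), V = (13.8, -16.8). Equal radii place C and E the same way about P: C = P + 21.8·n = (35.5, 57.3), E = P − 21.8·n = (63.1, 23.7). Then |QC| = |C − Q| = 67.4.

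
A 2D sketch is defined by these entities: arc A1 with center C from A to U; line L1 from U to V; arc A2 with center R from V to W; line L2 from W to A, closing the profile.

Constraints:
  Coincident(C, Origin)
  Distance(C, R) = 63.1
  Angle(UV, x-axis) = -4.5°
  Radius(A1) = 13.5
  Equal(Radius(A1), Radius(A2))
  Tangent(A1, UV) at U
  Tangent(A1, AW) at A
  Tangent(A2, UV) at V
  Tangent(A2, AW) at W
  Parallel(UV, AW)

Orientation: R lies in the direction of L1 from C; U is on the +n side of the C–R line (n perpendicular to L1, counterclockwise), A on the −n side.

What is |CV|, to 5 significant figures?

64.528

The slot axis is L1's direction at -4.5°, so u = (cos -4.5°, sin -4.5°) = (0.99692, -0.078459) and n = (−sin -4.5°, cos -4.5°) = (0.078459, 0.99692). C is at the origin and R lies 63.1 along u from C, so R = 63.1·u = (62.905, -4.9508). Tangency of A1 to both parallel lines with radius 13.5 puts U and A at C ± 13.5·n: U = (1.0592, 13.458), A = (-1.0592, -13.458). Equal radii place V and W the same way about R: V = R + 13.5·n = (63.965, 8.5076), W = R − 13.5·n = (61.846, -18.409). Then |CV| = |V − C| = 64.528.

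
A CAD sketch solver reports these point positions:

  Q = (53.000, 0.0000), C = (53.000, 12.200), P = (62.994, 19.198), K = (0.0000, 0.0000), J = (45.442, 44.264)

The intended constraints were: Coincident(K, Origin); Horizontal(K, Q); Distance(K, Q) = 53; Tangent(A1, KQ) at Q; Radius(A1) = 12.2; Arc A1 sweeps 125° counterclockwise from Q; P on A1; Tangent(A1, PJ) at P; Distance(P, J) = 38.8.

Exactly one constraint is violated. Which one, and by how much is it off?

Distance(P, J) = 38.8 — off by 8.20.

K = (0.00, 0.00) ✓; K.y = 0.00, Q.y = 0.00 ✓; |KQ| = 53.00 ✓; ∠(CQ, QK) = 90.00° ✓; |CQ| = 12.20 ✓; bearing(C→P) − bearing(C→Q) = 125.0° ✓; |CP| = 12.20 ✓; ∠(CP, PJ) = 90.00° ✓; |PJ| = 30.60 ✗.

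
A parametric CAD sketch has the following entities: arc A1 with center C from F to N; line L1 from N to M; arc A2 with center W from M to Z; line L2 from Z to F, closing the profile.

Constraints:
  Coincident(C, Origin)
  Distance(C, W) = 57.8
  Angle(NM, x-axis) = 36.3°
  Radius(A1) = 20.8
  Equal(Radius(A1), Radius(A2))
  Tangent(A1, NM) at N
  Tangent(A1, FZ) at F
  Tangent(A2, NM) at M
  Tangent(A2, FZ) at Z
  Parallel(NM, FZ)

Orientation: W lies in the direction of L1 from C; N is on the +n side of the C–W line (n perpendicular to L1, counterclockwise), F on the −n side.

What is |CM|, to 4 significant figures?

61.43

Tangency of A1 to both parallel lines with radius 20.8 puts N and F at C ± 20.8·n: N = (-12.31, 16.76), F = (12.31, -16.76). Equal radii place M and Z the same way about W: M = W + 20.8·n = (34.27, 50.98), Z = W − 20.8·n = (58.90, 17.46). Then |CM| = |M − C| = 61.43.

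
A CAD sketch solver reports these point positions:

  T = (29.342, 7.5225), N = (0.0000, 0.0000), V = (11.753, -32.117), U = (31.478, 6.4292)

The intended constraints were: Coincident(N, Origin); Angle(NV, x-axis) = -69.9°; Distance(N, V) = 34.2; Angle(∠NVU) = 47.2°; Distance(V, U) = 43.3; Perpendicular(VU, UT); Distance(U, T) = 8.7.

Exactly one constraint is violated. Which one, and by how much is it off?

Distance(U, T) = 8.7 — off by 6.30.

N = (0.00, 0.00) ✓; NV at -69.90° ✓; |NV| = 34.20 ✓; ∠NVU = 47.20° ✓; |VU| = 43.30 ✓; ∠(VU, UT) = 89.99° ✓; |UT| = 2.400 ✗.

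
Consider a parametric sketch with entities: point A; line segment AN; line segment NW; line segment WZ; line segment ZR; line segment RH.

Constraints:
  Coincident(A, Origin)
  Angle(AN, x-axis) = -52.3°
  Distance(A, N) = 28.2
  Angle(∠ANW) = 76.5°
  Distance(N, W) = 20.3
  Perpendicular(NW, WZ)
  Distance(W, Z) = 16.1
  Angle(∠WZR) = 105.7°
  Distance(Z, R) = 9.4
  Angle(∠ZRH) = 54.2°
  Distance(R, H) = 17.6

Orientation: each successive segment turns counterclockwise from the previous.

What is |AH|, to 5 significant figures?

27.481

A is at the origin; AN runs at -52.3° with length 28.2, so N = (17.245, -22.313). ∠ANW = 76.5° gives NW at 51.200° from the x-axis; with |NW| = 20.3, W = (29.965, -6.4919). NW ⟂ WZ, so WZ runs at 141.20°; with |WZ| = 16.1, Z = (17.418, 3.5964). ∠WZR = 105.7° gives ZR at -144.50° from the x-axis; with |ZR| = 9.4, R = (9.7651, -1.8622). ∠ZRH = 54.2° gives RH at -18.700° from the x-axis; with |RH| = 17.6, H = (26.436, -7.5050). Then |AH| = |H − A| = 27.481.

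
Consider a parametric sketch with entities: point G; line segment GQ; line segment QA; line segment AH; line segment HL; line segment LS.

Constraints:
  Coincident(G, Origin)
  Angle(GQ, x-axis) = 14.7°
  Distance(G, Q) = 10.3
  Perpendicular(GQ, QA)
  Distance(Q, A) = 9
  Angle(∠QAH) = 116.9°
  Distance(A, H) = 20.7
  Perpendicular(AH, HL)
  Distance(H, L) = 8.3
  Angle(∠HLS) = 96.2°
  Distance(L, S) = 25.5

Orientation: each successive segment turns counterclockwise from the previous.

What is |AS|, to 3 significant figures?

12.0

G is at the origin; GQ runs at 14.7° with length 10.3, so Q = (9.96, 2.61). GQ is perpendicular to QA, so QA runs at 105°; with |QA| = 9.0, A = (7.68, 11.3). ∠QAH = 116.9° gives AH at 168° from the x-axis; with |AH| = 20.7, H = (-12.6, 15.7). AH ⟂ HL, so HL runs at -102°; with |HL| = 8.3, L = (-14.3, 7.58). ∠HLS = 96.2° gives LS at -18.4° from the x-axis; with |LS| = 25.5, S = (9.89, -0.468). Then |AS| = |S − A| = 12.0.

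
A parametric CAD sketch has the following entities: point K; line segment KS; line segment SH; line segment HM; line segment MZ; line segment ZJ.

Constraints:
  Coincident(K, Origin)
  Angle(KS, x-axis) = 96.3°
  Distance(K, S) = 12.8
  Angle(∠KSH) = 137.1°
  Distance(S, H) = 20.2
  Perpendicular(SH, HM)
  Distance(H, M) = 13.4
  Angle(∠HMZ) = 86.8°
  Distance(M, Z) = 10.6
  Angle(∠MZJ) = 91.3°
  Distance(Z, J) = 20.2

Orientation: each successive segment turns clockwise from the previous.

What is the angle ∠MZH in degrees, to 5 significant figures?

53.633°

K is at the origin; KS runs at 96.3° with length 12.8, so S = (-1.4046, 12.723). ∠KSH = 137.1° gives SH at 53.400° from the x-axis; with |SH| = 20.2, H = (10.639, 28.940). SH ⟂ HM, so HM runs at -36.600°; with |HM| = 13.4, M = (21.397, 20.950). ∠HMZ = 86.8° gives MZ at -129.80° from the x-axis; with |MZ| = 10.6, Z = (14.612, 12.806). Then cos ∠MZH = ZM·ZH / (|ZM||ZH|), giving 53.633°.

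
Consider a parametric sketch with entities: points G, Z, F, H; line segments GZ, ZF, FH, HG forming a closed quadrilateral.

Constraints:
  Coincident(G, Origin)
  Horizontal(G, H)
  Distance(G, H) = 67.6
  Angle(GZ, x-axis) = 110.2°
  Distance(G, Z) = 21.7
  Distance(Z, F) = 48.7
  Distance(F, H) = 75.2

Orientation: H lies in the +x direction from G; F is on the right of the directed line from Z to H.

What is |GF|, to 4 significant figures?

28.13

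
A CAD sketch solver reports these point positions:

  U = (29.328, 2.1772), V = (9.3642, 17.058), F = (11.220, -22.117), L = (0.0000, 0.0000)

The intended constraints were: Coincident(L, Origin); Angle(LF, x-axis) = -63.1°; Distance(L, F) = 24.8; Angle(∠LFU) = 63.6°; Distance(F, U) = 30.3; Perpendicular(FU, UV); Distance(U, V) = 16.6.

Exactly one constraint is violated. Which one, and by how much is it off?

Distance(U, V) = 16.6 — off by 8.30.

L = (0.00, 0.00) ✓; LF at -63.10° ✓; |LF| = 24.80 ✓; ∠LFU = 63.60° ✓; |FU| = 30.30 ✓; ∠(FU, UV) = 90.00° ✓; |UV| = 24.90 ✗.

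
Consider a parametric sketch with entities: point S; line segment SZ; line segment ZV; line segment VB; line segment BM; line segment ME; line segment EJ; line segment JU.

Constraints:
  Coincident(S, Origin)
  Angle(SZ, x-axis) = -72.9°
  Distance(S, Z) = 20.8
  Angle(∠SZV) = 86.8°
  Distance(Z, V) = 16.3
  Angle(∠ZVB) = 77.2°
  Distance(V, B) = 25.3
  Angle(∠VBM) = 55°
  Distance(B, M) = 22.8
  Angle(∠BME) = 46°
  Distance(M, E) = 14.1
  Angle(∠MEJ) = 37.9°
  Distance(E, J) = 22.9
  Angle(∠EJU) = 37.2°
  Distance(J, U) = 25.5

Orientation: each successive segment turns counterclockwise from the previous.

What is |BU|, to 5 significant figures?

30.055

S is at the origin; SZ runs at -72.9° with length 20.8, so Z = (6.1160, -19.880). ∠SZV = 86.8° gives ZV at 20.300° from the x-axis; with |ZV| = 16.3, V = (21.404, -14.225). ∠ZVB = 77.2° gives VB at 123.10° from the x-axis; with |VB| = 25.3, B = (7.5872, 6.9688). ∠VBM = 55.0° gives BM at -111.90° from the x-axis; with |BM| = 22.8, M = (-0.91687, -14.186). ∠BME = 46.0° gives ME at 22.100° from the x-axis; with |ME| = 14.1, E = (12.147, -8.8811). ∠MEJ = 37.9° gives EJ at 164.20° from the x-axis; with |EJ| = 22.9, J = (-9.8876, -2.6458). ∠EJU = 37.2° gives JU at -53.000° from the x-axis; with |JU| = 25.5, U = (5.4587, -23.011). Then |BU| = |U − B| = 30.055.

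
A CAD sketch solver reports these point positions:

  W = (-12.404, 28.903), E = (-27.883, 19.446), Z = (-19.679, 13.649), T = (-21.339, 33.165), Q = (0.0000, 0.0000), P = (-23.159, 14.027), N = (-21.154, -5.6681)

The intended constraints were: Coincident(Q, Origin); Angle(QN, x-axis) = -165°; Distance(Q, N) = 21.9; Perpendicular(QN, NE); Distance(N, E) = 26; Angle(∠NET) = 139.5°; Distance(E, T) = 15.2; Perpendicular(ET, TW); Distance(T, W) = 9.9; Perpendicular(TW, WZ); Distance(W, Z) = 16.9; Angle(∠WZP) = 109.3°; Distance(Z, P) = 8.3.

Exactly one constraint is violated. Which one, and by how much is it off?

Distance(Z, P) = 8.3 — off by 4.80.

Q = (0.00, 0.00) ✓; QN at -165.0° ✓; |QN| = 21.90 ✓; ∠(QN, NE) = 90.00° ✓; |NE| = 26.00 ✓; ∠NET = 139.5° ✓; |ET| = 15.20 ✓; ∠(ET, TW) = 90.00° ✓; |TW| = 9.899 ✓; ∠(TW, WZ) = 90.00° ✓; |WZ| = 16.90 ✓; ∠WZP = 109.3° ✓; |ZP| = 3.500 ✗.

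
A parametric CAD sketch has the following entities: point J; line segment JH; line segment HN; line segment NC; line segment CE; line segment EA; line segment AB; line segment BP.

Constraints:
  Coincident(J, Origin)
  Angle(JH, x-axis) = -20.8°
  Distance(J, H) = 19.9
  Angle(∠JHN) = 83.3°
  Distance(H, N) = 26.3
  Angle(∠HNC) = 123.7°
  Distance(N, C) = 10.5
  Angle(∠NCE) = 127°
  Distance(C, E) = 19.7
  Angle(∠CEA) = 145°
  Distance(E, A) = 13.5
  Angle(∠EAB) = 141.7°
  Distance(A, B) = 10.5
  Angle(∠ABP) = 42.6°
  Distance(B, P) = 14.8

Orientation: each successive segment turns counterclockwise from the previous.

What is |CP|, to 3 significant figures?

23.4

J is at the origin; JH runs at -20.8° with length 19.9, so H = (18.6, -7.07). ∠JHN = 83.3° gives HN at 75.9° from the x-axis; with |HN| = 26.3, N = (25.0, 18.4). ∠HNC = 123.7° gives NC at 132° from the x-axis; with |NC| = 10.5, C = (18.0, 26.2). ∠NCE = 127.0° gives CE at -175° from the x-axis; with |CE| = 19.7, E = (-1.66, 24.4). ∠CEA = 145.0° gives EA at -140° from the x-axis; with |EA| = 13.5, A = (-12.0, 15.7). ∠EAB = 141.7° gives AB at -102° from the x-axis; with |AB| = 10.5, B = (-14.1, 5.43). ∠ABP = 42.6° gives BP at 35.9° from the x-axis; with |BP| = 14.8, P = (-2.08, 14.1). Then |CP| = |P − C| = 23.4.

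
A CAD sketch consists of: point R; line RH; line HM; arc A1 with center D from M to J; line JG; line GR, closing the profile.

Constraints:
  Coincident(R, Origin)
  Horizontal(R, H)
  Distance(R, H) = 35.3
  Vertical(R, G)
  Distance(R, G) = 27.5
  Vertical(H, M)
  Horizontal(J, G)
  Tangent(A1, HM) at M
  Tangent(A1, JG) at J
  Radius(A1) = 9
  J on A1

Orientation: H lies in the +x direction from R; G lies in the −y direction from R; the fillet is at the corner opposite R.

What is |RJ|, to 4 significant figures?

38.05

R is at the origin; RH is horizontal with |RH| = 35.3 and H on the +x side, so H = (35.30, 0.000). RG is vertical with |RG| = 27.5 and G on the −y side, so G = (0.000, -27.50). The virtual corner opposite R is at (35.30, -27.50). The tangent condition forces DM to be normal to HM and A1 meets JG tangentially, so DJ is at right angles to JG, with radius 9.0, so the center D sits 9.0 in from both sides at D = (26.30, -18.50). That places the tangent points at M = (35.30, -18.50) on HM and J = (26.30, -27.50) on JG. Then |RJ| = |J − R| = 38.05.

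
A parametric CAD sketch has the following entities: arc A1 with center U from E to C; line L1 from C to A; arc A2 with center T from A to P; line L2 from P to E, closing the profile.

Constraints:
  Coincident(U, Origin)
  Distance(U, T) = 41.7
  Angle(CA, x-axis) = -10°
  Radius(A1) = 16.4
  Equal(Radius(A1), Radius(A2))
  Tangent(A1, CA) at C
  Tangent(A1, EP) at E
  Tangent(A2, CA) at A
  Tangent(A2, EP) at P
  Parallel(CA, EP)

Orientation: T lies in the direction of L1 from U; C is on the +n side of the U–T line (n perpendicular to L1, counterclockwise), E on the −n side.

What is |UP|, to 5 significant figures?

44.809

Tangency of A1 to both parallel lines with radius 16.4 puts C and E at U ± 16.4·n: C = (2.8478, 16.151), E = (-2.8478, -16.151). Equal radii place A and P the same way about T: A = T + 16.4·n = (43.914, 8.9097), P = T − 16.4·n = (38.219, -23.392). Then |UP| = |P − U| = 44.809.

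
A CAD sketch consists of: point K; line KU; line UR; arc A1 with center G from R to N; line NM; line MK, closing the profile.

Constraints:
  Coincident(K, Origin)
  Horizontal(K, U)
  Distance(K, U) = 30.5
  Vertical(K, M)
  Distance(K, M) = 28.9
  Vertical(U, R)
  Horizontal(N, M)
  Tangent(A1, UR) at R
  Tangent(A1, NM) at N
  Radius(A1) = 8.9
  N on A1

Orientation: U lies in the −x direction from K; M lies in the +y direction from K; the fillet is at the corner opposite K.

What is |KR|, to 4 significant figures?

36.47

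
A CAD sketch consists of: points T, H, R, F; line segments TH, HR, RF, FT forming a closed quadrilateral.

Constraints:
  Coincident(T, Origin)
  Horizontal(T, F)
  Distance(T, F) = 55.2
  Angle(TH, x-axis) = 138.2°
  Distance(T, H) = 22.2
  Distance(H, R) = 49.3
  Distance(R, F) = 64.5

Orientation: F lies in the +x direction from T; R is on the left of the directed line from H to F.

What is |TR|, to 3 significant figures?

54.0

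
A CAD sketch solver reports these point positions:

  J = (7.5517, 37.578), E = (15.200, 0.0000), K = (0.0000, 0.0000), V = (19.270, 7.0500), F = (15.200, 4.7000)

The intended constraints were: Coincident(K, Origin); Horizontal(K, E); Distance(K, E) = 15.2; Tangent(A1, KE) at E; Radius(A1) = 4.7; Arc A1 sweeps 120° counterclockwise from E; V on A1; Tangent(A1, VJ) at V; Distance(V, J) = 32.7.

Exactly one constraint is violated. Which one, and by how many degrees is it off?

Tangent(A1, VJ) at V — off by 9.00°.

K = (0.00, 0.00) ✓; K.y = 0.00, E.y = 0.00 ✓; |KE| = 15.20 ✓; ∠(FE, EK) = 90.00° ✓; |FE| = 4.700 ✓; bearing(F→V) − bearing(F→E) = 120.0° ✓; |FV| = 4.700 ✓; ∠(FV, VJ) = 99.00° ✗; |VJ| = 32.70 ✓.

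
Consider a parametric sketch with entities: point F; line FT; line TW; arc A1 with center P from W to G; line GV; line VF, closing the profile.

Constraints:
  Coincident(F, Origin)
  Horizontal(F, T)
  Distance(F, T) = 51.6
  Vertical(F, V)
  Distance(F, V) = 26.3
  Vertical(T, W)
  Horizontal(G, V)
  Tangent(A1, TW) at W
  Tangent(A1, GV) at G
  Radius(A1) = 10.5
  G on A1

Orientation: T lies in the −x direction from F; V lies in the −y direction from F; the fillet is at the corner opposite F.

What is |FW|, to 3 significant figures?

54.0

The virtual corner opposite F is at (-51.6, -26.3). Since A1 is tangent to TW there, PW ⟂ TW and since A1 is tangent to GV there, PG ⟂ GV, with radius 10.5, so the center P sits 10.5 in from both sides at P = (-41.1, -15.8). That places the tangent points at W = (-51.6, -15.8) on TW and G = (-41.1, -26.3) on GV. Then |FW| = |W − F| = 54.0.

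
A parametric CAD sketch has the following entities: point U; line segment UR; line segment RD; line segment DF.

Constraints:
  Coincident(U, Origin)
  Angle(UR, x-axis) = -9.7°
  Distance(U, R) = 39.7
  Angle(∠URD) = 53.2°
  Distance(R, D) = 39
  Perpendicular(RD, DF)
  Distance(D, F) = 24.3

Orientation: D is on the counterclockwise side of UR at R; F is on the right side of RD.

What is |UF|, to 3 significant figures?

58.1

U is at the origin; UR runs at -9.7° with length 39.7, so R = 39.7·(cos -9.7°, sin -9.7°) = (39.1, -6.69). ∠URD = 53.2°, so RD runs at -9.7° + (180° − 53.2°) = 117° from the x-axis; with |RD| = 39.0, D = R + 39.0·(cos 117°, sin 117°) = (21.4, 28.0). RD is perpendicular to DF; with |DF| = 24.3 on the right of RD, F = D + 24.3·(0.890, 0.456) = (43.0, 39.1). Then |UF| = |F − U| = 58.1.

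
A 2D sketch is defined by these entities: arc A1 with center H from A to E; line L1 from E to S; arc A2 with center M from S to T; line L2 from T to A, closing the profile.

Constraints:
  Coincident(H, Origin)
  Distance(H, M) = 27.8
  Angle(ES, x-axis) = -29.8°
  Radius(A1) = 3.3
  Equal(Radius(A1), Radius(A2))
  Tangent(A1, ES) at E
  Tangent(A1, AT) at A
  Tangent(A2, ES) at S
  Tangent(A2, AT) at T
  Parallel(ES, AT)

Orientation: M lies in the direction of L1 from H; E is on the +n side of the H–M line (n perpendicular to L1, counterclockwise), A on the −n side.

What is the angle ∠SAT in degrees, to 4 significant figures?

13.36°

Tangency of A1 to both parallel lines with radius 3.3 puts E and A at H ± 3.3·n: E = (1.640, 2.864), A = (-1.640, -2.864). Equal radii place S and T the same way about M: S = M + 3.3·n = (25.76, -10.95), T = M − 3.3·n = (22.48, -16.68). Then cos ∠SAT = AS·AT / (|AS||AT|), giving 13.36°.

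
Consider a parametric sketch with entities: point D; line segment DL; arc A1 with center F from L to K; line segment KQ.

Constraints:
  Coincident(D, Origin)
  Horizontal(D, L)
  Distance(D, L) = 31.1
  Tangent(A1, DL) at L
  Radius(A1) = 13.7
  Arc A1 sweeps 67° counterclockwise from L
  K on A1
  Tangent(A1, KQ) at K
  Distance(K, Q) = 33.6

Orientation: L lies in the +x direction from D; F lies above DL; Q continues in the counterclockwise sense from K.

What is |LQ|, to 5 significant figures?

46.959

D is at the origin; DL is horizontal with |DL| = 31.1 and L on the +x side, so L = (31.100, 0.0000). A1 meets DL tangentially, so FL is at right angles to DL, so F = L + (0, 13.7) = (31.100, 13.700). On A1, L sits at bearing -90° from F; a 67° counterclockwise sweep puts K at bearing -23°, so K = F + 13.7·(cos -23°, sin -23°) = (43.711, 8.3470). Tangency of A1 to KQ means the radius FK is perpendicular to KQ, so KQ runs along (−sin -23°, cos -23°); with |KQ| = 33.6, Q = (56.839, 39.276). Then |LQ| = |Q − L| = 46.959.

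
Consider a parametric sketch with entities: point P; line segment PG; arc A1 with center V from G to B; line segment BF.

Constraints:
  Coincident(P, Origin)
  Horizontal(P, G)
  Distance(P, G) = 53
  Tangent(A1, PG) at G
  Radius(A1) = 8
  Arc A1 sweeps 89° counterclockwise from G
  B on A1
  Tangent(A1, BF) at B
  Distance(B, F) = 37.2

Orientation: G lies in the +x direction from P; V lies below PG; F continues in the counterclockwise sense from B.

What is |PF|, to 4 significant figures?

63.22

P is at the origin; P and G share the same y with |PG| = 53.0 and G on the +x side, so G = (53.00, 0.000). The tangent condition forces VG to be normal to PG, so V = G + (0, -8) = (53.00, -8.000). On A1, G sits at bearing 90° from V; an 89° counterclockwise sweep puts B at bearing 179°, so B = V + 8.0·(cos 179°, sin 179°) = (45.00, -7.860). Since A1 is tangent to BF there, VB ⟂ BF, so BF runs along (−sin 179°, cos 179°); with |BF| = 37.2, F = (44.35, -45.05). Then |PF| = |F − P| = 63.22.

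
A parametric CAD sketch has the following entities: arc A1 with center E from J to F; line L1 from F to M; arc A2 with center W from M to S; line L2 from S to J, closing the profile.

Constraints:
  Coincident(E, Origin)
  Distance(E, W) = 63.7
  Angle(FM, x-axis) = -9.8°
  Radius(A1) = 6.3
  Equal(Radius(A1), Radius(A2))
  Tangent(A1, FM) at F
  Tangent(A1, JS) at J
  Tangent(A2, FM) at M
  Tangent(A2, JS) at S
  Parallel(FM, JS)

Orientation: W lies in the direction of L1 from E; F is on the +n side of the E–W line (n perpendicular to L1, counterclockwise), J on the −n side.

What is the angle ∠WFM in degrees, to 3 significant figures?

5.65°

The slot axis is L1's direction at -9.8°, so u = (cos -9.8°, sin -9.8°) = (0.985, -0.170) and n = (−sin -9.8°, cos -9.8°) = (0.170, 0.985). E is at the origin and W lies 63.7 along u from E, so W = 63.7·u = (62.8, -10.8). Tangency of A1 to both parallel lines with radius 6.3 puts F and J at E ± 6.3·n: F = (1.07, 6.21), J = (-1.07, -6.21). Equal radii place M and S the same way about W: M = W + 6.3·n = (63.8, -4.63), S = W − 6.3·n = (61.7, -17.1). Then cos ∠WFM = FW·FM / (|FW||FM|), giving 5.65°.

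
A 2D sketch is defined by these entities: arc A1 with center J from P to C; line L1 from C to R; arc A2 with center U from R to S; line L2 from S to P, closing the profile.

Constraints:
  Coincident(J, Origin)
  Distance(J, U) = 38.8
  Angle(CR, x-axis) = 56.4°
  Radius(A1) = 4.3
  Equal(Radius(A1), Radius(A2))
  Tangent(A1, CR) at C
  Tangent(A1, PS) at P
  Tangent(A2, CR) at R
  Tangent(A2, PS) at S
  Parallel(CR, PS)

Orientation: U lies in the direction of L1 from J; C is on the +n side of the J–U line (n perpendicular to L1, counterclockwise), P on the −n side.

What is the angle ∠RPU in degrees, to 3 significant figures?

6.17°

Tangency of A1 to both parallel lines with radius 4.3 puts C and P at J ± 4.3·n: C = (-3.58, 2.38), P = (3.58, -2.38). Equal radii place R and S the same way about U: R = U + 4.3·n = (17.9, 34.7), S = U − 4.3·n = (25.1, 29.9). Then cos ∠RPU = PR·PU / (|PR||PU|), giving 6.17°.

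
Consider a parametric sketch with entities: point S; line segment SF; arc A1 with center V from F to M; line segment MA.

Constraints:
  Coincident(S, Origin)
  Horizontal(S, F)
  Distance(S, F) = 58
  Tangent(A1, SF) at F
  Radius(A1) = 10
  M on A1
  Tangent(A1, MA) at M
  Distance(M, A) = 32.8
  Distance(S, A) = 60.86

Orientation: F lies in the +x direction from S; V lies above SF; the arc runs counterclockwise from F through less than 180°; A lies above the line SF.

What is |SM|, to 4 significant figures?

67.67

Checks: ∠(VF, FS) = 90.00° ✓; |VF| = 10.00 ✓; |VM| = 10.00 ✓; ∠(VM, MA) = 90.00° ✓; |MA| = 32.80 ✓; |SA| = 60.86 ✓.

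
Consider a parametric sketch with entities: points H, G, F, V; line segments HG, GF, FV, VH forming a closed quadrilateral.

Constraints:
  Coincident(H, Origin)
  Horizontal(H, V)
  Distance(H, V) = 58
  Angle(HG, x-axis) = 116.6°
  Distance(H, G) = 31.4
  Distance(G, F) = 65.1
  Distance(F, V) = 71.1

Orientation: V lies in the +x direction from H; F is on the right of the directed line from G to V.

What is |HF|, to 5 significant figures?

36.264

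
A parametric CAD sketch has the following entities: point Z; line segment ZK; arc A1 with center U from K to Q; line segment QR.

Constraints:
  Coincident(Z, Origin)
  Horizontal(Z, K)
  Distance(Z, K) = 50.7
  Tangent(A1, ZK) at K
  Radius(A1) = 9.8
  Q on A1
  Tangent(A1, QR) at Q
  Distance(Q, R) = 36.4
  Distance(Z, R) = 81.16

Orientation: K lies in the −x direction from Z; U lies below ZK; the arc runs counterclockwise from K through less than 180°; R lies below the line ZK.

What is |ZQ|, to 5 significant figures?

60.670

Checks: |UK| = 9.800 ✓; |UQ| = 9.800 ✓; ∠(UQ, QR) = 90.00° ✓; |QR| = 36.40 ✓; |ZR| = 81.16 ✓.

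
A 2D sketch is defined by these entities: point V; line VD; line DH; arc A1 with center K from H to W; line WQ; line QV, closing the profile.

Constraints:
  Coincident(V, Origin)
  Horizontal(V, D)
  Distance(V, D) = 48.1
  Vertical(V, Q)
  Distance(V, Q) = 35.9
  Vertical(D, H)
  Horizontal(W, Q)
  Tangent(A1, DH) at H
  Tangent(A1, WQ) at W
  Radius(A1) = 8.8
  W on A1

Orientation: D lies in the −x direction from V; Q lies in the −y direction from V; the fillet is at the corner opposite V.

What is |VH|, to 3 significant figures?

55.2

V is at the origin; V and D share the same y with |VD| = 48.1 and D on the −x side, so D = (-48.1, 0.00). V and Q share the same x with |VQ| = 35.9 and Q on the −y side, so Q = (0.00, -35.9). The virtual corner opposite V is at (-48.1, -35.9). A1 meets DH tangentially, so KH is at right angles to DH and A1 meets WQ tangentially, so KW is at right angles to WQ, with radius 8.8, so the center K sits 8.8 in from both sides at K = (-39.3, -27.1). That places the tangent points at H = (-48.1, -27.1) on DH and W = (-39.3, -35.9) on WQ. Then |VH| = |H − V| = 55.2.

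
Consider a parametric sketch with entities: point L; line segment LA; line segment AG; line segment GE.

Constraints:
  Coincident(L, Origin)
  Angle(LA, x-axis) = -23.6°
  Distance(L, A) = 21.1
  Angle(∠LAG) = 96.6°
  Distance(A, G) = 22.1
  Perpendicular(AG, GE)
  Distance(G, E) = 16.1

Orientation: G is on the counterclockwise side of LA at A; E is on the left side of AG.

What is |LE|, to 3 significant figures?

25.0

∠LAG = 96.6°, so AG runs at -23.6° + (180° − 96.6°) = 59.8° from the x-axis; with |AG| = 22.1, G = A + 22.1·(cos 59.8°, sin 59.8°) = (30.5, 10.7). AG is perpendicular to GE; with |GE| = 16.1 on the left of AG, E = G + 16.1·(-0.864, 0.503) = (16.5, 18.8). Then |LE| = |E − L| = 25.0.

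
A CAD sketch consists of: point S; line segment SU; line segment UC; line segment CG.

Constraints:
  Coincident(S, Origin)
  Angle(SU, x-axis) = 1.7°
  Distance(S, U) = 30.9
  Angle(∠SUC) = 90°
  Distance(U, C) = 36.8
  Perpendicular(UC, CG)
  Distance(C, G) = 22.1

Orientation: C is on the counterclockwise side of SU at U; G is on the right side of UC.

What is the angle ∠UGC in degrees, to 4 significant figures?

59.01°

∠SUC = 90.0°, so UC runs at 1.7° + (180° − 90.0°) = 91.70° from the x-axis; with |UC| = 36.8, C = U + 36.8·(cos 91.70°, sin 91.70°) = (29.79, 37.70). UC is perpendicular to CG; with |CG| = 22.1 on the right of UC, G = C + 22.1·(0.9996, 0.02967) = (51.88, 38.36). Then cos ∠UGC = GU·GC / (|GU||GC|), giving 59.01°.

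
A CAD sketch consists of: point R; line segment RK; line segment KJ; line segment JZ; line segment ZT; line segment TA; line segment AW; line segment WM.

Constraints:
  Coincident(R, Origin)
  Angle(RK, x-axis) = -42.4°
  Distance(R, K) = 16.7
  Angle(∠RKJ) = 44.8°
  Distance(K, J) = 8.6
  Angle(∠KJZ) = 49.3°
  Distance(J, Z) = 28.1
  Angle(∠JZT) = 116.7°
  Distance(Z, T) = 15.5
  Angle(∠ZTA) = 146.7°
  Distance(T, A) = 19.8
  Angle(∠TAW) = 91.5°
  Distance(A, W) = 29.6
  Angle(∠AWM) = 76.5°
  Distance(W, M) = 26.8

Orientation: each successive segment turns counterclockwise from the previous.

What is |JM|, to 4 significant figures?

13.06

R is at the origin; RK runs at -42.4° with length 16.7, so K = (12.33, -11.26). ∠RKJ = 44.8° gives KJ at 92.80° from the x-axis; with |KJ| = 8.6, J = (11.91, -2.671). ∠KJZ = 49.3° gives JZ at -136.5° from the x-axis; with |JZ| = 28.1, Z = (-8.471, -22.01). ∠JZT = 116.7° gives ZT at -73.20° from the x-axis; with |ZT| = 15.5, T = (-3.991, -36.85). ∠ZTA = 146.7° gives TA at -39.90° from the x-axis; with |TA| = 19.8, A = (11.20, -49.55). ∠TAW = 91.5° gives AW at 48.60° from the x-axis; with |AW| = 29.6, W = (30.77, -27.35). ∠AWM = 76.5° gives WM at 152.1° from the x-axis; with |WM| = 26.8, M = (7.089, -14.81). Then |JM| = |M − J| = 13.06.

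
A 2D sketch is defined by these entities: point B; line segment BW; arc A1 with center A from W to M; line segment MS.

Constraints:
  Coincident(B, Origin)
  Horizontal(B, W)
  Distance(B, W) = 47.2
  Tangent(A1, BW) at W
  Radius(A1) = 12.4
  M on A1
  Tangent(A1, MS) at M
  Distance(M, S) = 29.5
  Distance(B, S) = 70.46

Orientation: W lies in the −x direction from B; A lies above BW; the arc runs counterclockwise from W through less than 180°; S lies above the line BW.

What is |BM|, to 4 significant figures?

42.46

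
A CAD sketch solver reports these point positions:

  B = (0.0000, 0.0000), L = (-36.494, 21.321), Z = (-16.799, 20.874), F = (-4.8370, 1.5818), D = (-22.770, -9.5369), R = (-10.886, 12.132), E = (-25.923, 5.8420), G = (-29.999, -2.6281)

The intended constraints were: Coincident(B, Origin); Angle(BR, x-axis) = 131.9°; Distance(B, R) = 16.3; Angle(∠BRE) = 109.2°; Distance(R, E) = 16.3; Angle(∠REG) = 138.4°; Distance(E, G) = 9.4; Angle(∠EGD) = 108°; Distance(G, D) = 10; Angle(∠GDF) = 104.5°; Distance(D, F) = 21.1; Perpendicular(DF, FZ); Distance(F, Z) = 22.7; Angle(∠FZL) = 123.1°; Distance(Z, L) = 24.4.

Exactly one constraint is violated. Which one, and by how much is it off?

Distance(Z, L) = 24.4 — off by 4.70.

B = (0.00, 0.00) ✓; BR at 131.9° ✓; |BR| = 16.30 ✓; ∠BRE = 109.2° ✓; |RE| = 16.30 ✓; ∠REG = 138.4° ✓; |EG| = 9.400 ✓; ∠EGD = 108.0° ✓; |GD| = 9.999 ✓; ∠GDF = 104.5° ✓; |DF| = 21.10 ✓; ∠(DF, FZ) = 90.00° ✓; |FZ| = 22.70 ✓; ∠FZL = 123.1° ✓; |ZL| = 19.70 ✗.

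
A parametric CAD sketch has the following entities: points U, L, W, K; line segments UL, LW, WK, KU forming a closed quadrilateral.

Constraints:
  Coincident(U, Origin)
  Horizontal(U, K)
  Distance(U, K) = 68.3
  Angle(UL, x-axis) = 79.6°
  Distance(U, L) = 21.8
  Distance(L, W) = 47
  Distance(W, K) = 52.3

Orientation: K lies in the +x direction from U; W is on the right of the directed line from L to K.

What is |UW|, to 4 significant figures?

30.67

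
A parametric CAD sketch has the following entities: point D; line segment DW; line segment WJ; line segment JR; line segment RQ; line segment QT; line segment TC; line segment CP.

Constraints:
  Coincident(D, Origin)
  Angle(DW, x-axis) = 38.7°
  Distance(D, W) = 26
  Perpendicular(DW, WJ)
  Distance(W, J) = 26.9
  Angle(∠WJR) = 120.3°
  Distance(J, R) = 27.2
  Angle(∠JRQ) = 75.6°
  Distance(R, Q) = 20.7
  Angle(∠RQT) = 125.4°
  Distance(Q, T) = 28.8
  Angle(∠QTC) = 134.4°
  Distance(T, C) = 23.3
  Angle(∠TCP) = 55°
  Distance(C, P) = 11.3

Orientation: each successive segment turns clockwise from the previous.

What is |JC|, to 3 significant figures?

33.2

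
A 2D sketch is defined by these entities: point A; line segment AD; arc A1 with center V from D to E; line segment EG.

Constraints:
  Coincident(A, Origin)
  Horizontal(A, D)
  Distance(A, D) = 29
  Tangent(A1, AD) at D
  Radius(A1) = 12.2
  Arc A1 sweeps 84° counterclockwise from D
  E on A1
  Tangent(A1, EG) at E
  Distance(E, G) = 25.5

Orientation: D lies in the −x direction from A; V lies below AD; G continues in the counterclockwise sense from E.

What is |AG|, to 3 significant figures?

56.9

A is at the origin; AD is horizontal with |AD| = 29.0 and D on the −x side, so D = (-29.0, 0.00). The tangent condition forces VD to be normal to AD, so V = D + (0, -12.2) = (-29.0, -12.2). On A1, D sits at bearing 90° from V; an 84° counterclockwise sweep puts E at bearing 174°, so E = V + 12.2·(cos 174°, sin 174°) = (-41.1, -10.9). A1 meets EG tangentially, so VE is at right angles to EG, so EG runs along (−sin 174°, cos 174°); with |EG| = 25.5, G = (-43.8, -36.3). Then |AG| = |G − A| = 56.9.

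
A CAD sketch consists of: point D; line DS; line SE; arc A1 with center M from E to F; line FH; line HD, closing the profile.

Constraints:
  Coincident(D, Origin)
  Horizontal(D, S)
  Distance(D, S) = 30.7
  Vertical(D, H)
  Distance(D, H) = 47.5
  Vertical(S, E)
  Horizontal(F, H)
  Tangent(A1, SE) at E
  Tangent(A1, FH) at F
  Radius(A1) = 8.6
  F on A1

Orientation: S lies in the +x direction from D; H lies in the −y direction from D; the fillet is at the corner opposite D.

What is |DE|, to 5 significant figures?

49.555

The virtual corner opposite D is at (30.700, -47.500). Tangency of A1 to SE means the radius ME is perpendicular to SE and the tangent condition forces MF to be normal to FH, with radius 8.6, so the center M sits 8.6 in from both sides at M = (22.100, -38.900). That places the tangent points at E = (30.700, -38.900) on SE and F = (22.100, -47.500) on FH. Then |DE| = |E − D| = 49.555.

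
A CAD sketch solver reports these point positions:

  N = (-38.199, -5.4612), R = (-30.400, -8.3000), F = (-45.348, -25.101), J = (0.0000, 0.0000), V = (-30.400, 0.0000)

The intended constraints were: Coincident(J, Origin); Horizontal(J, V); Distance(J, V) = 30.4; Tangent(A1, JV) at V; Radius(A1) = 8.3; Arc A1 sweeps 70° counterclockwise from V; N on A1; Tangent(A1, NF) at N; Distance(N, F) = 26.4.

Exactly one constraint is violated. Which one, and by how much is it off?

Distance(N, F) = 26.4 — off by 5.50.

J = (0.00, 0.00) ✓; J.y = 0.00, V.y = 0.00 ✓; |JV| = 30.40 ✓; ∠(RV, VJ) = 90.00° ✓; |RV| = 8.300 ✓; bearing(R→N) − bearing(R→V) = 70.00° ✓; |RN| = 8.300 ✓; ∠(RN, NF) = 90.00° ✓; |NF| = 20.90 ✗.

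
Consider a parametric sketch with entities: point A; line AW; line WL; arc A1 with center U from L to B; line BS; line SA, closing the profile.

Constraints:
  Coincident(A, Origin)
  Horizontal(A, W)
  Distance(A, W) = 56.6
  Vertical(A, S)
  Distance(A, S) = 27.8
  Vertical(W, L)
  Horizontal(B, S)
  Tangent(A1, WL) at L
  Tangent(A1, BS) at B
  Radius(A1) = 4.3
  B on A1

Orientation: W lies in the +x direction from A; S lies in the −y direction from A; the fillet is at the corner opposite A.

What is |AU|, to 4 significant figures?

57.34

A is at the origin; AW is horizontal with |AW| = 56.6 and W on the +x side, so W = (56.60, 0.000). A and S share the same x with |AS| = 27.8 and S on the −y side, so S = (0.000, -27.80). The virtual corner opposite A is at (56.60, -27.80). A1 meets WL tangentially, so UL is at right angles to WL and since A1 is tangent to BS there, UB ⟂ BS, with radius 4.3, so the center U sits 4.3 in from both sides at U = (52.30, -23.50). Then |AU| = |U − A| = 57.34.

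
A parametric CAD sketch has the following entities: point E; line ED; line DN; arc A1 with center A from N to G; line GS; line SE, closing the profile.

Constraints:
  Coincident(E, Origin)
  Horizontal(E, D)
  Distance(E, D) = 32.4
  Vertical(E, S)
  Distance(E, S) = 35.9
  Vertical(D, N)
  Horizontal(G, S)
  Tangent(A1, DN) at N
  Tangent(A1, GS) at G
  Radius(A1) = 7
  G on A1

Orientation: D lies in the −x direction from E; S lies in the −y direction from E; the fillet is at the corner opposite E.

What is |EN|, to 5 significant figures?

43.416

The virtual corner opposite E is at (-32.400, -35.900). Tangency of A1 to DN means the radius AN is perpendicular to DN and A1 meets GS tangentially, so AG is at right angles to GS, with radius 7.0, so the center A sits 7.0 in from both sides at A = (-25.400, -28.900). That places the tangent points at N = (-32.400, -28.900) on DN and G = (-25.400, -35.900) on GS. Then |EN| = |N − E| = 43.416.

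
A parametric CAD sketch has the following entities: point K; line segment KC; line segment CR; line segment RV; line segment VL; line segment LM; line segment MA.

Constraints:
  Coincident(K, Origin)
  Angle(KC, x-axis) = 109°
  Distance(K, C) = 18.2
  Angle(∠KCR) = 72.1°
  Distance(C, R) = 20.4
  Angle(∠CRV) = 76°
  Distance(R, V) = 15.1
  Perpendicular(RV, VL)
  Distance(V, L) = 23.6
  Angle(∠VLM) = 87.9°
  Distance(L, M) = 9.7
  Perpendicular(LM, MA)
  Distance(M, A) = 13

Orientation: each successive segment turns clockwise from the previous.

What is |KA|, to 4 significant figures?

14.50

∠VLM = 87.9° gives LM at 75.00° from the x-axis; with |LM| = 9.7, M = (-9.394, 17.52). LM ⟂ MA, so MA runs at -15.00°; with |MA| = 13.0, A = (3.163, 14.15). Then |KA| = |A − K| = 14.50.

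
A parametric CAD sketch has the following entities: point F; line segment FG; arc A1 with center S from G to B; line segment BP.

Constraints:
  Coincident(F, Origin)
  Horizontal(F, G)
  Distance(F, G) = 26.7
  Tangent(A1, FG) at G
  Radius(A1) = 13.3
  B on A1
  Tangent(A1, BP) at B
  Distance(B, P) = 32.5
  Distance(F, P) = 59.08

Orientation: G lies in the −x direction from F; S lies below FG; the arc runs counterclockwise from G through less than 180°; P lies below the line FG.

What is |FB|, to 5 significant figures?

42.651

Checks: |SB| = 13.30 ✓; ∠(SB, BP) = 90.00° ✓; |BP| = 32.50 ✓; |FP| = 59.08 ✓.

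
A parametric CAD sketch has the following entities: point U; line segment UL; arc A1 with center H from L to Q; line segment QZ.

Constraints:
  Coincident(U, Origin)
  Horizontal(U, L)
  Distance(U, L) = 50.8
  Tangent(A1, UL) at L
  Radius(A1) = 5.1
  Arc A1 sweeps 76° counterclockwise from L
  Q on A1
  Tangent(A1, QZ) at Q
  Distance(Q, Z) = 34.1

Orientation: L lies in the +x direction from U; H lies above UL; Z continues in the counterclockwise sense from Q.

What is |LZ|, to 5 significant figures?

39.239

U is at the origin; U and L share the same y with |UL| = 50.8 and L on the +x side, so L = (50.800, 0.0000). The tangent condition forces HL to be normal to UL, so H = L + (0, 5.1) = (50.800, 5.1000). On A1, L sits at bearing -90° from H; a 76° counterclockwise sweep puts Q at bearing -14°, so Q = H + 5.1·(cos -14°, sin -14°) = (55.749, 3.8662). The tangent condition forces HQ to be normal to QZ, so QZ runs along (−sin -14°, cos -14°); with |QZ| = 34.1, Z = (63.998, 36.953). Then |LZ| = |Z − L| = 39.239.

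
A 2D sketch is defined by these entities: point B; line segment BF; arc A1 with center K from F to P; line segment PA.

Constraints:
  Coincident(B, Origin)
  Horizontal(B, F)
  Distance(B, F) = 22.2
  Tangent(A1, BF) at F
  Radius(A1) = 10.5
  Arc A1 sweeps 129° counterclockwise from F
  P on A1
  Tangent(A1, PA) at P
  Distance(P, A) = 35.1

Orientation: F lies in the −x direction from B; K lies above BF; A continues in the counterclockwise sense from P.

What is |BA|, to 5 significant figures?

57.231

On A1, F sits at bearing -90° from K; a 129° counterclockwise sweep puts P at bearing 39°, so P = K + 10.5·(cos 39°, sin 39°) = (-14.040, 17.108). A1 meets PA tangentially, so KP is at right angles to PA, so PA runs along (−sin 39°, cos 39°); with |PA| = 35.1, A = (-36.129, 44.386). Then |BA| = |A − B| = 57.231.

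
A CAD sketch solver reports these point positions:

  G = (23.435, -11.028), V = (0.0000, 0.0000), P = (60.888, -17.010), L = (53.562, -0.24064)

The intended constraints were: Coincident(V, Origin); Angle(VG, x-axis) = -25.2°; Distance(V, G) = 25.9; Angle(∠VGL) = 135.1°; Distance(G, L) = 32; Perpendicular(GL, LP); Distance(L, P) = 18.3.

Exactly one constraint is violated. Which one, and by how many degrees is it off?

Perpendicular(GL, LP) — off by 3.90°.

V = (0.00, 0.00) ✓; VG at -25.20° ✓; |VG| = 25.90 ✓; ∠VGL = 135.1° ✓; |GL| = 32.00 ✓; ∠(GL, LP) = 86.10° ✗; |LP| = 18.30 ✓.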